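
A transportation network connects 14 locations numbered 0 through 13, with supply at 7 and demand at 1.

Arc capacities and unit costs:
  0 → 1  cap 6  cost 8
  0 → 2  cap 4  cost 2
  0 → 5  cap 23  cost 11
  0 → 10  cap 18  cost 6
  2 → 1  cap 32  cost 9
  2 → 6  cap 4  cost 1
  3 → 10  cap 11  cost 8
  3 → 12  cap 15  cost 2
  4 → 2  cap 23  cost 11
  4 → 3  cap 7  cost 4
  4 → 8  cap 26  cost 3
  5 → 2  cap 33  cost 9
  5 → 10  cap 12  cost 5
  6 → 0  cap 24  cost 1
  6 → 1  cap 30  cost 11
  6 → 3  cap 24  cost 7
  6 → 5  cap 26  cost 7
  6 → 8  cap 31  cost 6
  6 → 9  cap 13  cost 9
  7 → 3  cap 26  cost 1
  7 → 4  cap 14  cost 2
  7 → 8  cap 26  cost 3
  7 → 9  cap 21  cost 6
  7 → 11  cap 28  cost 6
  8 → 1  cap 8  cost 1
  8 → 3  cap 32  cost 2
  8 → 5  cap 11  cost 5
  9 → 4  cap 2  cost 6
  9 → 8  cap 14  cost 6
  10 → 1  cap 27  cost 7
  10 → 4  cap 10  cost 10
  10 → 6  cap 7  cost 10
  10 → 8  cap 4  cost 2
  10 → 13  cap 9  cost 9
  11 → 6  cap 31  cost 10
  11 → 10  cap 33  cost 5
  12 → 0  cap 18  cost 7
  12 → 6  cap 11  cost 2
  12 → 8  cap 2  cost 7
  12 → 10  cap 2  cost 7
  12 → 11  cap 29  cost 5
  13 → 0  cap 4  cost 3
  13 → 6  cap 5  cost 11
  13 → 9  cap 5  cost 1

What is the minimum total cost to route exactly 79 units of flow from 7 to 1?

Minimum cost for 79 units: 1442

shortest-cost path #1: 7→8→1 push 8 @ unit cost 4 (adds 32)
shortest-cost path #2: 7→3→12→6→0→1 push 6 @ unit cost 14 (adds 84)
shortest-cost path #3: 7→3→10→1 push 11 @ unit cost 16 (adds 176)
shortest-cost path #4: 7→3→12→6→1 push 5 @ unit cost 16 (adds 80)
shortest-cost path #5: 7→3→12→10→1 push 2 @ unit cost 17 (adds 34)
shortest-cost path #6: 7→11→10→1 push 14 @ unit cost 18 (adds 252)
shortest-cost path #7: 7→3→12→0→6→1 push 2 @ unit cost 20 (adds 40)
shortest-cost path #8: 7→11→10→12→0→6→1 push 2 @ unit cost 21 (adds 42)
shortest-cost path #9: 7→4→2→1 push 14 @ unit cost 22 (adds 308)
shortest-cost path #10: 7→8→5→2→1 push 11 @ unit cost 26 (adds 286)
shortest-cost path #11: 7→11→6→1 push 4 @ unit cost 27 (adds 108)
total cost = 1442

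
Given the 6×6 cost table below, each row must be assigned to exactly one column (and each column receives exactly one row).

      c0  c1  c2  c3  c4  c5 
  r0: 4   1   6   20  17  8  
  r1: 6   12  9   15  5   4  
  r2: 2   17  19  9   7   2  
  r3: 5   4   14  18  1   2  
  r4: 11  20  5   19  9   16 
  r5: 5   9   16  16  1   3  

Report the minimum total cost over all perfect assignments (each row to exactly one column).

optimal assignment: row0→col1 (cost 1), row1→col0 (cost 6), row2→col3 (cost 9), row3→col5 (cost 2), row4→col2 (cost 5), row5→col4 (cost 1)
total = 1 + 6 + 9 + 2 + 5 + 1 = 24

Minimum assignment cost: 24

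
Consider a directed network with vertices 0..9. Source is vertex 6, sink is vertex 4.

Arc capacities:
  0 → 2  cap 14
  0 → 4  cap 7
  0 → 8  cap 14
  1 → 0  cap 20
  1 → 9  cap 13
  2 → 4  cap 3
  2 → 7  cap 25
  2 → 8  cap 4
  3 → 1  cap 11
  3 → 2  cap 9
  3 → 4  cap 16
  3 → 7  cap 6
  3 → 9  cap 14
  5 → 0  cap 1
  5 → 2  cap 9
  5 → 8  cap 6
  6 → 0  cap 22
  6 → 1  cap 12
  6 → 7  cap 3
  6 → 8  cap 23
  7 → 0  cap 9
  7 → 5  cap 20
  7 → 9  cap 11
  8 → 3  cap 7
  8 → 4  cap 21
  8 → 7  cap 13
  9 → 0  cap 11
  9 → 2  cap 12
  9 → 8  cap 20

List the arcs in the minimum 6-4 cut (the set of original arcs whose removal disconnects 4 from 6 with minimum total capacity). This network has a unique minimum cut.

augment #1: 6→0→4 push 7
augment #2: 6→8→4 push 21
augment #3: 6→0→2→4 push 3
augment #4: 6→8→3→4 push 2
augment #5: 6→0→8→3→4 push 5
max flow = 38; residual-reachable set from 6 gives S-side
cut edges (S→T): {(0,4), (2,4), (8,3), (8,4)} total cap 38

Min-cut arcs: {(0,4), (2,4), (8,3), (8,4)} (total capacity 38)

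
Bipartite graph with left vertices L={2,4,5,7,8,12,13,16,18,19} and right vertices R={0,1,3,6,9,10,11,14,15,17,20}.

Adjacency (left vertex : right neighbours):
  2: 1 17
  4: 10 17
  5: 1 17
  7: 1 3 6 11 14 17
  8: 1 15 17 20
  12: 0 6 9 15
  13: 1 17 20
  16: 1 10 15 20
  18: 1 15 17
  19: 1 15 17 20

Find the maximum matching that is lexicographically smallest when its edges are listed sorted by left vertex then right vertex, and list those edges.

|M| = 7 (so the lex-smallest maximum matching has 7 edges)
process left vertices in ascending order; for each, take the smallest-labelled available neighbour that still permits 7 edges overall, or leave it unmatched if none does
lex-smallest matching: {2-1, 4-10, 5-17, 7-3, 8-15, 12-0, 13-20}

Lex-smallest maximum matching: {(2,1), (4,10), (5,17), (7,3), (8,15), (12,0), (13,20)}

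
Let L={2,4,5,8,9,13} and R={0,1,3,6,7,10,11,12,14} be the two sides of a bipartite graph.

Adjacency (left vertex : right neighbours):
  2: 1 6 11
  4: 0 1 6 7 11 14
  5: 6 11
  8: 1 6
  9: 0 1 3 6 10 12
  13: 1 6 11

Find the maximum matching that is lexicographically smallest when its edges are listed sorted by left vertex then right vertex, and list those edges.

|M| = 5 (so the lex-smallest maximum matching has 5 edges)
process left vertices in ascending order; for each, take the smallest-labelled available neighbour that still permits 5 edges overall, or leave it unmatched if none does
lex-smallest matching: {2-1, 4-0, 5-6, 9-3, 13-11}

Lex-smallest maximum matching: {(2,1), (4,0), (5,6), (9,3), (13,11)}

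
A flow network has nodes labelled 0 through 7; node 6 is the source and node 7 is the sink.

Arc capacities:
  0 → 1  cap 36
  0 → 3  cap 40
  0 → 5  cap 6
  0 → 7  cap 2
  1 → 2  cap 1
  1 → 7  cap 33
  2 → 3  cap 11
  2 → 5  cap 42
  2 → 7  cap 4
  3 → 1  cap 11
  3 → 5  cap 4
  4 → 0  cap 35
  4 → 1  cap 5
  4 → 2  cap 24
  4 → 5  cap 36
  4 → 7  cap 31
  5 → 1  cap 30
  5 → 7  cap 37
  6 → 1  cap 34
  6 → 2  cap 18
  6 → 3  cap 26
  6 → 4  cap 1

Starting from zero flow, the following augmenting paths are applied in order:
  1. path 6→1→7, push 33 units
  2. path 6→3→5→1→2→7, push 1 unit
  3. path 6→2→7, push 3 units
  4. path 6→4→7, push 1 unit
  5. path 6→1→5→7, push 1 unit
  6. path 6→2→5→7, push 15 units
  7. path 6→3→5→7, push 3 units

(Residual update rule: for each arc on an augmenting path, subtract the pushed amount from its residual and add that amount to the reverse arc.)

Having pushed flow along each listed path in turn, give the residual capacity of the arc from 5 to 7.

Residual capacity of (5,7): 18

after path 1 (6→1→7, push 33): res(5,7)=37
after path 2 (6→3→5→1→2→7, push 1): res(5,7)=37
after path 3 (6→2→7, push 3): res(5,7)=37
after path 4 (6→4→7, push 1): res(5,7)=37
after path 5 (6→1→5→7, push 1): res(5,7)=36
after path 6 (6→2→5→7, push 15): res(5,7)=21
after path 7 (6→3→5→7, push 3): res(5,7)=18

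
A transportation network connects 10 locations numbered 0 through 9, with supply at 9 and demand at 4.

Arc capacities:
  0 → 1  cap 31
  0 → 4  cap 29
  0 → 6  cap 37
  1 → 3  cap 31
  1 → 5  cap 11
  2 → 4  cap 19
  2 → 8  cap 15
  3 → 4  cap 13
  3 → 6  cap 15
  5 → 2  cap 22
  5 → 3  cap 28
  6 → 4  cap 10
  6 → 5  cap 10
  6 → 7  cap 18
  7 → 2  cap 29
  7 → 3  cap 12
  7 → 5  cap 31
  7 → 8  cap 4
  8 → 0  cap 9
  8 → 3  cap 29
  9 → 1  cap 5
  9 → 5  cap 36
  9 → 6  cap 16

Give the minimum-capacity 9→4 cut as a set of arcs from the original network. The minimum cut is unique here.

Min-cut arcs: {(2,4), (3,4), (6,4), (8,0)} (total capacity 51)

augment #1: 9→6→4 push 10
augment #2: 9→1→3→4 push 5
augment #3: 9→5→2→4 push 19
augment #4: 9→5→3→4 push 8
augment #5: 9→5→2→8→0→4 push 3
augment #6: 9→6→7→8→0→4 push 4
augment #7: 9→6→7→2→8→0→4 push 2
max flow = 51; residual-reachable set from 9 gives S-side
cut edges (S→T): {(2,4), (3,4), (6,4), (8,0)} total cap 51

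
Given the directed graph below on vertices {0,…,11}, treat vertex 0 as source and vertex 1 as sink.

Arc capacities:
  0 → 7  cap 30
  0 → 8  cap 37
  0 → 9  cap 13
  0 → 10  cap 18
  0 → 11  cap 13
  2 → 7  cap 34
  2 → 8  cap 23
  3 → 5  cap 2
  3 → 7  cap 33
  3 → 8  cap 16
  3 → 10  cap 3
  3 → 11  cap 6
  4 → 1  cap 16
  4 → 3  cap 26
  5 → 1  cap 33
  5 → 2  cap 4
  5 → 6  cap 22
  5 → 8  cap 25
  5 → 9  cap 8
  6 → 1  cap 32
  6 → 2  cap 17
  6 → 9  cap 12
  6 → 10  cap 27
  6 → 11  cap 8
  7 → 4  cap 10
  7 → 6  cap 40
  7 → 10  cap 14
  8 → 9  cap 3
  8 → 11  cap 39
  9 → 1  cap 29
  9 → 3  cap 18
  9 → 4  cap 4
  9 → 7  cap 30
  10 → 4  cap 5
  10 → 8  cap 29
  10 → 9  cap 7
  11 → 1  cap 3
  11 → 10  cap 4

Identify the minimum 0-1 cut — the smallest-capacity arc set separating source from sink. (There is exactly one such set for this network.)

augment #1: 0→9→1 push 13
augment #2: 0→11→1 push 3
augment #3: 0→7→4→1 push 10
augment #4: 0→7→6→1 push 20
augment #5: 0→8→9→1 push 3
augment #6: 0→10→4→1 push 5
augment #7: 0→10→9→1 push 7
max flow = 61; residual-reachable set from 0 gives S-side
cut edges (S→T): {(0,7), (0,9), (8,9), (10,4), (10,9), (11,1)} total cap 61

Min-cut arcs: {(0,7), (0,9), (8,9), (10,4), (10,9), (11,1)} (total capacity 61)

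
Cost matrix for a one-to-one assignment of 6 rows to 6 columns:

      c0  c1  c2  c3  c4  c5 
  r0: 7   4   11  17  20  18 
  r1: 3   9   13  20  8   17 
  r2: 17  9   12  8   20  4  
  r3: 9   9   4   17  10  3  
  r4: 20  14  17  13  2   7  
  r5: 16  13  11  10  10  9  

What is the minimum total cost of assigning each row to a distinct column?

Minimum assignment cost: 27

optimal assignment: row0→col1 (cost 4), row1→col0 (cost 3), row2→col5 (cost 4), row3→col2 (cost 4), row4→col4 (cost 2), row5→col3 (cost 10)
total = 4 + 3 + 4 + 4 + 2 + 10 = 27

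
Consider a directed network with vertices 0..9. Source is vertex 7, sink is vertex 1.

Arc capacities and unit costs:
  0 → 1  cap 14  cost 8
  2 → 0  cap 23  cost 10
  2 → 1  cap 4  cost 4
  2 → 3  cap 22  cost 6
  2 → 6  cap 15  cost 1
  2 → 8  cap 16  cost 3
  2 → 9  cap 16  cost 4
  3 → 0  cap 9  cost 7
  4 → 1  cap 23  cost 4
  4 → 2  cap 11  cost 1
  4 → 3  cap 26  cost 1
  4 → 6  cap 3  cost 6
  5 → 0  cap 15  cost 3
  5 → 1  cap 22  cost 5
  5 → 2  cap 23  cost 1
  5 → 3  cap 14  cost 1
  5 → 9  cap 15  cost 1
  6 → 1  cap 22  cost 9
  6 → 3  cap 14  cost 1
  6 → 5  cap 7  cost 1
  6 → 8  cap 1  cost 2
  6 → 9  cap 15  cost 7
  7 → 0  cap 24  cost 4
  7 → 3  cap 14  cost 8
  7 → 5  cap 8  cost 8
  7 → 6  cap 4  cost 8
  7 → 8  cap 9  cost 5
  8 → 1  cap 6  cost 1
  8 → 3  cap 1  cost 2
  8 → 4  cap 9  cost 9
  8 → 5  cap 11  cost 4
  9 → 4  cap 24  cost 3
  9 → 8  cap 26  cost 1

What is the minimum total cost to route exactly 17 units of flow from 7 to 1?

Minimum cost for 17 units: 168

shortest-cost path #1: 7→8→1 push 6 @ unit cost 6 (adds 36)
shortest-cost path #2: 7→0→1 push 11 @ unit cost 12 (adds 132)
total cost = 168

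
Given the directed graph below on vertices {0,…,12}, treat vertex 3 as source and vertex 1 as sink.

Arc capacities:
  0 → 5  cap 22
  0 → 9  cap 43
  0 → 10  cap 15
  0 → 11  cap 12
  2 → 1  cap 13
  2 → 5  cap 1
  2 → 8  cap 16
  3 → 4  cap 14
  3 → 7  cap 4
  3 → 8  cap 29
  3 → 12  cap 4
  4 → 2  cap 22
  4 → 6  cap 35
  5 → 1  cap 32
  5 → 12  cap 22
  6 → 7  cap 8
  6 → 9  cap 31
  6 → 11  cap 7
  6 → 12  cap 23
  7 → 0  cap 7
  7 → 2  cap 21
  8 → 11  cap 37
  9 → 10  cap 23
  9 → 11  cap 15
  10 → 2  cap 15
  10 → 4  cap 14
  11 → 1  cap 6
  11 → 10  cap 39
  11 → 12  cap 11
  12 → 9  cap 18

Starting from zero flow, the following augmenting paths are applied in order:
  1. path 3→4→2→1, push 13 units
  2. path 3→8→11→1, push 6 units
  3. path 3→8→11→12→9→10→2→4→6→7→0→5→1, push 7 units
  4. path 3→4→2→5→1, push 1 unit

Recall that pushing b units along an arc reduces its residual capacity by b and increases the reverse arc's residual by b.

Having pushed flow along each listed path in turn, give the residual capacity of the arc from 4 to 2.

after path 1 (3→4→2→1, push 13): res(4,2)=9
after path 2 (3→8→11→1, push 6): res(4,2)=9
after path 3 (3→8→11→12→9→10→2→4→6→7→0→5→1, push 7): res(4,2)=16
after path 4 (3→4→2→5→1, push 1): res(4,2)=15

Residual capacity of (4,2): 15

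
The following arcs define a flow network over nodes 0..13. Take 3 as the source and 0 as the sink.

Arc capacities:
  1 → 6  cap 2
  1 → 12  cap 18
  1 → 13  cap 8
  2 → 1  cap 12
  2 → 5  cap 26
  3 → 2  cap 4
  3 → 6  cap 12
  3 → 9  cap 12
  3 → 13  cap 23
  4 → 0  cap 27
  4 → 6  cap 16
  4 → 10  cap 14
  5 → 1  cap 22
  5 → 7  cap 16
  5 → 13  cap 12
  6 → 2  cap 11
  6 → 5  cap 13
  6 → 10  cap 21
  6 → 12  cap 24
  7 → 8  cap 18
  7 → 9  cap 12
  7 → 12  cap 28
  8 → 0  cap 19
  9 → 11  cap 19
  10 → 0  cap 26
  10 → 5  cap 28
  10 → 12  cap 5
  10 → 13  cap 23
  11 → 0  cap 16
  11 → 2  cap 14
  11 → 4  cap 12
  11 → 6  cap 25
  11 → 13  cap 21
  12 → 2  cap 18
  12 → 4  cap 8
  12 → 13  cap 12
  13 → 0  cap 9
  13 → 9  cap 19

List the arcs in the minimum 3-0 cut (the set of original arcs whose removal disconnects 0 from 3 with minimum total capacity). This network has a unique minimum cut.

augment #1: 3→13→0 push 9
augment #2: 3→6→10→0 push 12
augment #3: 3→9→11→0 push 12
augment #4: 3→13→9→11→0 push 4
augment #5: 3→2→1→6→10→0 push 2
augment #6: 3→2→1→12→4→0 push 2
augment #7: 3→13→9→11→4→0 push 3
max flow = 44; residual-reachable set from 3 gives S-side
cut edges (S→T): {(3,2), (3,6), (9,11), (13,0)} total cap 44

Min-cut arcs: {(3,2), (3,6), (9,11), (13,0)} (total capacity 44)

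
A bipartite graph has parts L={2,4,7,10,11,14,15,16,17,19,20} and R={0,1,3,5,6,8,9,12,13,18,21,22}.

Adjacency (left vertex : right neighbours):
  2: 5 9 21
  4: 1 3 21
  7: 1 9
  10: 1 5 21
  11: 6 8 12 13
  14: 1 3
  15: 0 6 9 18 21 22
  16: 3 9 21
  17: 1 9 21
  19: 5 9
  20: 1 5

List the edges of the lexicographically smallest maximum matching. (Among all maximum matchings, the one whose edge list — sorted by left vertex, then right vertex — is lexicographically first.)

Lex-smallest maximum matching: {(2,5), (4,1), (7,9), (10,21), (11,6), (14,3), (15,0)}

|M| = 7 (so the lex-smallest maximum matching has 7 edges)
process left vertices in ascending order; for each, take the smallest-labelled available neighbour that still permits 7 edges overall, or leave it unmatched if none does
lex-smallest matching: {2-5, 4-1, 7-9, 10-21, 11-6, 14-3, 15-0}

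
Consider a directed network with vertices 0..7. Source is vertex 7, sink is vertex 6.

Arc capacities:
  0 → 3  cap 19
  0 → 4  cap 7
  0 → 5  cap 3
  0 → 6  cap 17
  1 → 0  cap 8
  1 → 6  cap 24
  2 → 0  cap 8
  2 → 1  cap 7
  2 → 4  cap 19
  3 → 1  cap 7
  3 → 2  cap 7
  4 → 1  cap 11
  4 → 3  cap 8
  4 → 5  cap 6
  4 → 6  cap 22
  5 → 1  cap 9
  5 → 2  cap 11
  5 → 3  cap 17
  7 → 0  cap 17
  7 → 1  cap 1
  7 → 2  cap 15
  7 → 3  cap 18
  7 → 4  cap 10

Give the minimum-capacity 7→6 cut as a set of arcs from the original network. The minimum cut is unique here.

Min-cut arcs: {(3,1), (3,2), (7,0), (7,1), (7,2), (7,4)} (total capacity 57)

augment #1: 7→0→6 push 17
augment #2: 7→1→6 push 1
augment #3: 7→4→6 push 10
augment #4: 7→2→1→6 push 7
augment #5: 7→2→4→6 push 8
augment #6: 7→3→1→6 push 7
augment #7: 7→3→2→4→6 push 4
augment #8: 7→3→2→4→1→6 push 3
max flow = 57; residual-reachable set from 7 gives S-side
cut edges (S→T): {(3,1), (3,2), (7,0), (7,1), (7,2), (7,4)} total cap 57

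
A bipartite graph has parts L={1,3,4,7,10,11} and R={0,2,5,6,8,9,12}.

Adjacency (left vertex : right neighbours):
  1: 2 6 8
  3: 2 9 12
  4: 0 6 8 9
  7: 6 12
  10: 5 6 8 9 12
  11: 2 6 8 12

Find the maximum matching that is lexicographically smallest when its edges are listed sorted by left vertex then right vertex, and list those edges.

Lex-smallest maximum matching: {(1,2), (3,9), (4,0), (7,6), (10,5), (11,8)}

|M| = 6 (so the lex-smallest maximum matching has 6 edges)
process left vertices in ascending order; for each, take the smallest-labelled available neighbour that still permits 6 edges overall, or leave it unmatched if none does
lex-smallest matching: {1-2, 3-9, 4-0, 7-6, 10-5, 11-8}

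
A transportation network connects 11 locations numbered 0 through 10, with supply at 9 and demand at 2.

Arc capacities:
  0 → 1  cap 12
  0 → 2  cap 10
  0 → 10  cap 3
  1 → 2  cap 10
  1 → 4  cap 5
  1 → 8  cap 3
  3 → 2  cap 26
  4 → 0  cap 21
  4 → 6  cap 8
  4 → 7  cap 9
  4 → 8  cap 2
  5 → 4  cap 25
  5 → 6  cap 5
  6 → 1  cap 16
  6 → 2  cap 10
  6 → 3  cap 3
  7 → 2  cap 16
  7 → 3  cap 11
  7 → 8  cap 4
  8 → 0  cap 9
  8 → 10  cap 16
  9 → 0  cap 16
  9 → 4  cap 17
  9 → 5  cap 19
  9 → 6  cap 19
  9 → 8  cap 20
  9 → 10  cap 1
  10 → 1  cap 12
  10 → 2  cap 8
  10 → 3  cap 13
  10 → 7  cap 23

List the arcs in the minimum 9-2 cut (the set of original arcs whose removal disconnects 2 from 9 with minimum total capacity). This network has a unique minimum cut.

Min-cut arcs: {(0,2), (0,10), (1,2), (4,7), (6,2), (6,3), (8,10), (9,10)} (total capacity 62)

augment #1: 9→0→2 push 10
augment #2: 9→6→2 push 10
augment #3: 9→10→2 push 1
augment #4: 9→0→1→2 push 6
augment #5: 9→4→7→2 push 9
augment #6: 9→6→1→2 push 4
augment #7: 9→6→3→2 push 3
augment #8: 9→8→10→2 push 7
augment #9: 9→8→10→3→2 push 9
augment #10: 9→4→0→10→3→2 push 3
max flow = 62; residual-reachable set from 9 gives S-side
cut edges (S→T): {(0,2), (0,10), (1,2), (4,7), (6,2), (6,3), (8,10), (9,10)} total cap 62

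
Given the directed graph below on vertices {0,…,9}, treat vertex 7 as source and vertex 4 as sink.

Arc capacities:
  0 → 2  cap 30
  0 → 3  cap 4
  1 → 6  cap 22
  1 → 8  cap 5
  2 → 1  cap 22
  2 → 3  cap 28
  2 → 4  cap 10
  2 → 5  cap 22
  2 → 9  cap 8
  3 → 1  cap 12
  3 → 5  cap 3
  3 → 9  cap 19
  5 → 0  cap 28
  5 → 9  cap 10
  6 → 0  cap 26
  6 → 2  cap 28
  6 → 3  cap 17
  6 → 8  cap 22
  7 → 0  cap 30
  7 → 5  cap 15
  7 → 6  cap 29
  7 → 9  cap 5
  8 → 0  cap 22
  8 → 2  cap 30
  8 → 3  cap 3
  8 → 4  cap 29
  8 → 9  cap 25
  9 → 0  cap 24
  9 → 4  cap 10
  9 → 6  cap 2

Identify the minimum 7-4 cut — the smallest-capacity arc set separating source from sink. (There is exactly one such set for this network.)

Min-cut arcs: {(1,8), (2,4), (6,8), (9,4)} (total capacity 47)

augment #1: 7→9→4 push 5
augment #2: 7→0→2→4 push 10
augment #3: 7→5→9→4 push 5
augment #4: 7→6→8→4 push 22
augment #5: 7→0→2→1→8→4 push 5
max flow = 47; residual-reachable set from 7 gives S-side
cut edges (S→T): {(1,8), (2,4), (6,8), (9,4)} total cap 47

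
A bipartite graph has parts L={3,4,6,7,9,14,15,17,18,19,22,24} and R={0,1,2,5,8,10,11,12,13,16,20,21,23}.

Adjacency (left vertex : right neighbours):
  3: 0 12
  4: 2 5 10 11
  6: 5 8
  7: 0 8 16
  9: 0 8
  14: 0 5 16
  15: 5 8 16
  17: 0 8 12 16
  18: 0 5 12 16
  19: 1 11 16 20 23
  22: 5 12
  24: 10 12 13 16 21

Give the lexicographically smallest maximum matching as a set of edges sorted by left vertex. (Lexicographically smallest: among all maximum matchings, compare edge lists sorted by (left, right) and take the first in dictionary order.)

|M| = 8 (so the lex-smallest maximum matching has 8 edges)
process left vertices in ascending order; for each, take the smallest-labelled available neighbour that still permits 8 edges overall, or leave it unmatched if none does
lex-smallest matching: {3-0, 4-2, 6-5, 7-8, 14-16, 17-12, 19-1, 24-10}

Lex-smallest maximum matching: {(3,0), (4,2), (6,5), (7,8), (14,16), (17,12), (19,1), (24,10)}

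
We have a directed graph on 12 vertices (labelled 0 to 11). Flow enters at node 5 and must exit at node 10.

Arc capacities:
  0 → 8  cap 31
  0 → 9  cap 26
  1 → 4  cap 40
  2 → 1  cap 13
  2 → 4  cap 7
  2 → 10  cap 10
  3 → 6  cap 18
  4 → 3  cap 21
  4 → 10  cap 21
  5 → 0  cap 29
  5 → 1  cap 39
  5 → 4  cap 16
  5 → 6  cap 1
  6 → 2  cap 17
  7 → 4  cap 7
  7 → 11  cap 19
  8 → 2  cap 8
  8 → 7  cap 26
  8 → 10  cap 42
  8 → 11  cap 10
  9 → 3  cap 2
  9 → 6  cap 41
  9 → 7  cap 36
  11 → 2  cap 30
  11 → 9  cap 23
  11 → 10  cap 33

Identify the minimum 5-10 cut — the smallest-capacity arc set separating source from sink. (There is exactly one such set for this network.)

Min-cut arcs: {(2,10), (4,10), (5,0)} (total capacity 60)

augment #1: 5→4→10 push 16
augment #2: 5→0→8→10 push 29
augment #3: 5→1→4→10 push 5
augment #4: 5→6→2→10 push 1
augment #5: 5→1→4→3→6→2→10 push 9
max flow = 60; residual-reachable set from 5 gives S-side
cut edges (S→T): {(2,10), (4,10), (5,0)} total cap 60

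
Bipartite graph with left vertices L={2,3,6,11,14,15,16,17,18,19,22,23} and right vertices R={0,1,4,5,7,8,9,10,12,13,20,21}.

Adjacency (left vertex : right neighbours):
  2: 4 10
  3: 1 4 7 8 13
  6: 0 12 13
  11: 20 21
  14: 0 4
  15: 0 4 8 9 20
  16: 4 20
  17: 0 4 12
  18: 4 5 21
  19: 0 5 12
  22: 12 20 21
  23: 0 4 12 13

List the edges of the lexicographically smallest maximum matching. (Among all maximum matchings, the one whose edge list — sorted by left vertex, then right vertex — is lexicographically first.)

Lex-smallest maximum matching: {(2,10), (3,1), (6,0), (11,20), (14,4), (15,8), (17,12), (18,5), (22,21), (23,13)}

|M| = 10 (so the lex-smallest maximum matching has 10 edges)
process left vertices in ascending order; for each, take the smallest-labelled available neighbour that still permits 10 edges overall, or leave it unmatched if none does
lex-smallest matching: {2-10, 3-1, 6-0, 11-20, 14-4, 15-8, 17-12, 18-5, 22-21, 23-13}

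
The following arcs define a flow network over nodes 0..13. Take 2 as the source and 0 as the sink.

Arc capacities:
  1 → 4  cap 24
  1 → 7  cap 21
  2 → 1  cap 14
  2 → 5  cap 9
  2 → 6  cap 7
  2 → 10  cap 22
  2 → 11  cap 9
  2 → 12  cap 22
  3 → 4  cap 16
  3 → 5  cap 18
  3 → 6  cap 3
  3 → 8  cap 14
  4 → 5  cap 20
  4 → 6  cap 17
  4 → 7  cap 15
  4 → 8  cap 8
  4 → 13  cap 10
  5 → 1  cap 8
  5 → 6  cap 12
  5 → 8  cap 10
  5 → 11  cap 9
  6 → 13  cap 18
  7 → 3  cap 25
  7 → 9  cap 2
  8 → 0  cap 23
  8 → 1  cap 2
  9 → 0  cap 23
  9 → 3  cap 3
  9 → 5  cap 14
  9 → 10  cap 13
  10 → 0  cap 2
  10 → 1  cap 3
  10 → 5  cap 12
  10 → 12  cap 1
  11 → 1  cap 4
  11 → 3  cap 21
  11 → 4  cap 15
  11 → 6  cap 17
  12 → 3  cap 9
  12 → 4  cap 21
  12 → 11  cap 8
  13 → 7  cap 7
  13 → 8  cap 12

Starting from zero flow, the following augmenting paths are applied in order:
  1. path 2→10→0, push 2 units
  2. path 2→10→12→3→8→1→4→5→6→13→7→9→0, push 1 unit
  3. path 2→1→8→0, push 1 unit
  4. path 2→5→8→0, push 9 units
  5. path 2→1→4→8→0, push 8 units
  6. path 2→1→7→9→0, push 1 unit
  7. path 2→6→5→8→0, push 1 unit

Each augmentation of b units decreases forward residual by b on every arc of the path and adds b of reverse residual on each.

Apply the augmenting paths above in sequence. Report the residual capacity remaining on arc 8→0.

after path 1 (2→10→0, push 2): res(8,0)=23
after path 2 (2→10→12→3→8→1→4→5→6→13→7→9→0, push 1): res(8,0)=23
after path 3 (2→1→8→0, push 1): res(8,0)=22
after path 4 (2→5→8→0, push 9): res(8,0)=13
after path 5 (2→1→4→8→0, push 8): res(8,0)=5
after path 6 (2→1→7→9→0, push 1): res(8,0)=5
after path 7 (2→6→5→8→0, push 1): res(8,0)=4

Residual capacity of (8,0): 4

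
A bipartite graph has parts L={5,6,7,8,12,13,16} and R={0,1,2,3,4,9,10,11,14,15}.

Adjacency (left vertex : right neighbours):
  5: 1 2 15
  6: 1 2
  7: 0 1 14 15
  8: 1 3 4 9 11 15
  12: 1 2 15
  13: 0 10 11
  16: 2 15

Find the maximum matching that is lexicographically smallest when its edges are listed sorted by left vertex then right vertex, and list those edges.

Lex-smallest maximum matching: {(5,1), (6,2), (7,0), (8,3), (12,15), (13,10)}

|M| = 6 (so the lex-smallest maximum matching has 6 edges)
process left vertices in ascending order; for each, take the smallest-labelled available neighbour that still permits 6 edges overall, or leave it unmatched if none does
lex-smallest matching: {5-1, 6-2, 7-0, 8-3, 12-15, 13-10}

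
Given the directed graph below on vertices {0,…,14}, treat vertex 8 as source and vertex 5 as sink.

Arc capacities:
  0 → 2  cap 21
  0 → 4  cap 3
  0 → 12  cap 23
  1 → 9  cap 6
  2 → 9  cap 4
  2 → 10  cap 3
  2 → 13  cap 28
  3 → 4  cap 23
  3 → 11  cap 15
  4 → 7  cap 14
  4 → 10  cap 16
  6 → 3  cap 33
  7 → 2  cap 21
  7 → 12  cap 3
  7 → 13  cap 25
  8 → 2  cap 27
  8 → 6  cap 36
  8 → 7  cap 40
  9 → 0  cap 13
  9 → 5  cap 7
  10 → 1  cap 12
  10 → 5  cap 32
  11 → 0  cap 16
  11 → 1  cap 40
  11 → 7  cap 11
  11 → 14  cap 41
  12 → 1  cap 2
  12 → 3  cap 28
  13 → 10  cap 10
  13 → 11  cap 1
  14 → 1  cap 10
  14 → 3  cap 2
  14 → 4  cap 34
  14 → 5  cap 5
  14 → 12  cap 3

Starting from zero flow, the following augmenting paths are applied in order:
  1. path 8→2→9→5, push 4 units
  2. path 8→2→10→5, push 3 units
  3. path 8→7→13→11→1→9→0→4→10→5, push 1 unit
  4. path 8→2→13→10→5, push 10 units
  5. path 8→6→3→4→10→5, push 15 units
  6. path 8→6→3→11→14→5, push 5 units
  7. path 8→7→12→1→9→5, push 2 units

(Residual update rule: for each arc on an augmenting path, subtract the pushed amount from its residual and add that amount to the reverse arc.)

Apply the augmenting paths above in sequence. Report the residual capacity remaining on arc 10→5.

Residual capacity of (10,5): 3

after path 1 (8→2→9→5, push 4): res(10,5)=32
after path 2 (8→2→10→5, push 3): res(10,5)=29
after path 3 (8→7→13→11→1→9→0→4→10→5, push 1): res(10,5)=28
after path 4 (8→2→13→10→5, push 10): res(10,5)=18
after path 5 (8→6→3→4→10→5, push 15): res(10,5)=3
after path 6 (8→6→3→11→14→5, push 5): res(10,5)=3
after path 7 (8→7→12→1→9→5, push 2): res(10,5)=3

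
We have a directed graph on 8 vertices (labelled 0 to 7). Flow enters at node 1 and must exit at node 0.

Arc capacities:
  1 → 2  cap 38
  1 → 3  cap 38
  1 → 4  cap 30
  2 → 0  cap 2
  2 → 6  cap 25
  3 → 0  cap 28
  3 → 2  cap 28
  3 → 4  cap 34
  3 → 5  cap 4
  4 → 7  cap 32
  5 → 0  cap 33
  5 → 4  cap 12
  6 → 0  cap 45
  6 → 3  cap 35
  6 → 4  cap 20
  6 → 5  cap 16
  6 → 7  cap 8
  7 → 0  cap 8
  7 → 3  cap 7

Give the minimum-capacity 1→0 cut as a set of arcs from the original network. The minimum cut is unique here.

Min-cut arcs: {(2,0), (2,6), (3,0), (3,5), (7,0)} (total capacity 67)

augment #1: 1→2→0 push 2
augment #2: 1→3→0 push 28
augment #3: 1→2→6→0 push 25
augment #4: 1→3→5→0 push 4
augment #5: 1→4→7→0 push 8
max flow = 67; residual-reachable set from 1 gives S-side
cut edges (S→T): {(2,0), (2,6), (3,0), (3,5), (7,0)} total cap 67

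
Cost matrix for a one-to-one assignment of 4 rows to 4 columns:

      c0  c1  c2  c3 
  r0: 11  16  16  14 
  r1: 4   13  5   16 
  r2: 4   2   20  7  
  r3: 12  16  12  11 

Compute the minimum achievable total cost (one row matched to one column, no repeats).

optimal assignment: row0→col0 (cost 11), row1→col2 (cost 5), row2→col1 (cost 2), row3→col3 (cost 11)
total = 11 + 5 + 2 + 11 = 29

Minimum assignment cost: 29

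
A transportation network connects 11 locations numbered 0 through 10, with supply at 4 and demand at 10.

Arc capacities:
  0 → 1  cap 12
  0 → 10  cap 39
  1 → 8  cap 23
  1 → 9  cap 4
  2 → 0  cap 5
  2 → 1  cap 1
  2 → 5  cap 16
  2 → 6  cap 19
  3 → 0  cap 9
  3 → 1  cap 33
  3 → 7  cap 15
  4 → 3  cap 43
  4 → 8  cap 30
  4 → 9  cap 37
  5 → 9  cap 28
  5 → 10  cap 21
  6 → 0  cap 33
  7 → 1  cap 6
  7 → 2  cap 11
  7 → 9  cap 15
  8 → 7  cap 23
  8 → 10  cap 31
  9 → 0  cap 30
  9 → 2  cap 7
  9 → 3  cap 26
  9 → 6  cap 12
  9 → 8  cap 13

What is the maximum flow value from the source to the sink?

Maximum flow value: 86

augment #1: 4→8→10 bottleneck 30, total now 30
augment #2: 4→3→0→10 bottleneck 9, total now 39
augment #3: 4→9→0→10 bottleneck 30, total now 69
augment #4: 4→9→8→10 bottleneck 1, total now 70
augment #5: 4→9→2→5→10 bottleneck 6, total now 76
augment #6: 4→3→7→2→5→10 bottleneck 10, total now 86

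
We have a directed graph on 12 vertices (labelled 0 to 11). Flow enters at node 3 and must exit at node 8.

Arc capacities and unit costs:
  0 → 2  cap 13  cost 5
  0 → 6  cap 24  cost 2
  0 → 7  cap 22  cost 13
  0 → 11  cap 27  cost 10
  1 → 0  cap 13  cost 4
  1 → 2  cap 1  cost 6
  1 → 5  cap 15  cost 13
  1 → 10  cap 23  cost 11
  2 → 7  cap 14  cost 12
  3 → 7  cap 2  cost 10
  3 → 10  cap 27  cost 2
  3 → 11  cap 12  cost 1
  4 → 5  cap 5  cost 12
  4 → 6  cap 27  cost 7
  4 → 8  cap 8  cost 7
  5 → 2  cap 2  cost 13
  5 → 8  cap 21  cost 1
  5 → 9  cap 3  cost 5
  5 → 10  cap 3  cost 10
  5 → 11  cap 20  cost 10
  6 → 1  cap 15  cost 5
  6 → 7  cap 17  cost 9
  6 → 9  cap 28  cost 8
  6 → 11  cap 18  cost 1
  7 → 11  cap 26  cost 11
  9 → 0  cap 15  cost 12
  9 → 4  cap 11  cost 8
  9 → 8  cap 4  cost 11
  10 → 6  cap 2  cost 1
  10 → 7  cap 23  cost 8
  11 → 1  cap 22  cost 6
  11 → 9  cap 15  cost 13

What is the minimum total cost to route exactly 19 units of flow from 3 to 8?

Minimum cost for 19 units: 509

shortest-cost path #1: 3→11→1→5→8 push 12 @ unit cost 21 (adds 252)
shortest-cost path #2: 3→10→6→9→8 push 2 @ unit cost 22 (adds 44)
shortest-cost path #3: 3→7→11→1→5→8 push 2 @ unit cost 41 (adds 82)
shortest-cost path #4: 3→10→7→11→1→5→8 push 1 @ unit cost 41 (adds 41)
shortest-cost path #5: 3→10→7→11→9→8 push 2 @ unit cost 45 (adds 90)
total cost = 509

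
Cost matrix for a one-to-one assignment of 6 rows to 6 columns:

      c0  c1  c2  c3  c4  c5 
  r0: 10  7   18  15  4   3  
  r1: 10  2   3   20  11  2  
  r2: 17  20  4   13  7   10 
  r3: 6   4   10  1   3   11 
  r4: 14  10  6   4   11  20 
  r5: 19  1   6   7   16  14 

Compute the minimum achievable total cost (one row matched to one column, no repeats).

Minimum assignment cost: 21

optimal assignment: row0→col4 (cost 4), row1→col5 (cost 2), row2→col2 (cost 4), row3→col0 (cost 6), row4→col3 (cost 4), row5→col1 (cost 1)
total = 4 + 2 + 4 + 6 + 4 + 1 = 21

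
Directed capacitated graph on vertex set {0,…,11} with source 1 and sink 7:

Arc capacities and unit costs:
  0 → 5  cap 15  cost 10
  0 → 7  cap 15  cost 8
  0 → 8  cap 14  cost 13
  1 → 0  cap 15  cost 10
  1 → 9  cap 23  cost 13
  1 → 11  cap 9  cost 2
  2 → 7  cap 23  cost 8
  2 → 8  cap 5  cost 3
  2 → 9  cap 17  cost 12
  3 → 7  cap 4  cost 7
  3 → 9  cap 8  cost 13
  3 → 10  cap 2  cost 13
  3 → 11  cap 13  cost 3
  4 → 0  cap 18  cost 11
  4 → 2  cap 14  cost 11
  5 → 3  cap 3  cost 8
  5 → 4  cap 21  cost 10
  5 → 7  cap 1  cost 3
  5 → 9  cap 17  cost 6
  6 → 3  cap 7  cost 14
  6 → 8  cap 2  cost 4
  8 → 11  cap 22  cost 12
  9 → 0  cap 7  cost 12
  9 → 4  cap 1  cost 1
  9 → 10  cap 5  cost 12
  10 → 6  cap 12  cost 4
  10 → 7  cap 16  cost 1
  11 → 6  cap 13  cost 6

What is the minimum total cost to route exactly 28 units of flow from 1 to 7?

Minimum cost for 28 units: 659

shortest-cost path #1: 1→0→7 push 15 @ unit cost 18 (adds 270)
shortest-cost path #2: 1→9→10→7 push 5 @ unit cost 26 (adds 130)
shortest-cost path #3: 1→11→6→3→7 push 4 @ unit cost 29 (adds 116)
shortest-cost path #4: 1→9→4→2→7 push 1 @ unit cost 33 (adds 33)
shortest-cost path #5: 1→11→6→3→10→7 push 2 @ unit cost 36 (adds 72)
shortest-cost path #6: 1→9→0→5→7 push 1 @ unit cost 38 (adds 38)
total cost = 659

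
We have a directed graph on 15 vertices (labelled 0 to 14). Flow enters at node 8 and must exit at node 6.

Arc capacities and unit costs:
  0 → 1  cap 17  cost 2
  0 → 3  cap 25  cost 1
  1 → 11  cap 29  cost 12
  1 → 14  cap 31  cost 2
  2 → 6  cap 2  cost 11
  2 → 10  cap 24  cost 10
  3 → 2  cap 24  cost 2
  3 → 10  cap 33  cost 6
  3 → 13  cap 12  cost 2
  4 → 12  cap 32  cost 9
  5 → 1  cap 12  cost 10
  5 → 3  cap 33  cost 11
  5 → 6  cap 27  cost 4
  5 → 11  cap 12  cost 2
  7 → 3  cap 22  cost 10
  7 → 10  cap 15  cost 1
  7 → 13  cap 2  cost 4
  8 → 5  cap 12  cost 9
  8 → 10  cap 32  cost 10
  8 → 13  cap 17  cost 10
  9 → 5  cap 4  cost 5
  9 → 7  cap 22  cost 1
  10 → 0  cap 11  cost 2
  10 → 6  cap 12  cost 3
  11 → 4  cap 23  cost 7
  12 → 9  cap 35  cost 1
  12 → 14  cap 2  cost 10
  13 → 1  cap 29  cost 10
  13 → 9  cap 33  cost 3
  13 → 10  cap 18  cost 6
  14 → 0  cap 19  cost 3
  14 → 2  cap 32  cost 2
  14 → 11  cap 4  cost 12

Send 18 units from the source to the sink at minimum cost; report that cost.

shortest-cost path #1: 8→10→6 push 12 @ unit cost 13 (adds 156)
shortest-cost path #2: 8→5→6 push 6 @ unit cost 13 (adds 78)
total cost = 234

Minimum cost for 18 units: 234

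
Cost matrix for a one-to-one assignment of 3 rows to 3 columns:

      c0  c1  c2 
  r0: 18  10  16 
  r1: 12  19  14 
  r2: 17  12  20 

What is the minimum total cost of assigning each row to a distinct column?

Minimum assignment cost: 40

optimal assignment: row0→col2 (cost 16), row1→col0 (cost 12), row2→col1 (cost 12)
total = 16 + 12 + 12 = 40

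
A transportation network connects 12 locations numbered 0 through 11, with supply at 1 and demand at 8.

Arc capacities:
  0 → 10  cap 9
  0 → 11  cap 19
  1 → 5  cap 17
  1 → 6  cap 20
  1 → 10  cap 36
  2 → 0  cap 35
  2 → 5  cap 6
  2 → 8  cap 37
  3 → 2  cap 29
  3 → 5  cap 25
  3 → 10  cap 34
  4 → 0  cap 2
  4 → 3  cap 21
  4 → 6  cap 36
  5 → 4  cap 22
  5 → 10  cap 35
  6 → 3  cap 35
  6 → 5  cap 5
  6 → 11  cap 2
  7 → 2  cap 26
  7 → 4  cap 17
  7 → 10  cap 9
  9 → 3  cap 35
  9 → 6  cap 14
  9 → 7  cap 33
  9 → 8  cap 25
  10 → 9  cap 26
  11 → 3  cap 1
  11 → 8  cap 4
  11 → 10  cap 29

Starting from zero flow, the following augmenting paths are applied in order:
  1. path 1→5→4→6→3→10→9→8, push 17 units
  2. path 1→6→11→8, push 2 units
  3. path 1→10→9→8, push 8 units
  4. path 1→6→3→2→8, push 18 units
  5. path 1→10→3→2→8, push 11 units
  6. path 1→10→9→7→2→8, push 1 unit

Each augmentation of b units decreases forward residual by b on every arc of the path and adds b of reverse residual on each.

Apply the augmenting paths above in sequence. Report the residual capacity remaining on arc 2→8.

after path 1 (1→5→4→6→3→10→9→8, push 17): res(2,8)=37
after path 2 (1→6→11→8, push 2): res(2,8)=37
after path 3 (1→10→9→8, push 8): res(2,8)=37
after path 4 (1→6→3→2→8, push 18): res(2,8)=19
after path 5 (1→10→3→2→8, push 11): res(2,8)=8
after path 6 (1→10→9→7→2→8, push 1): res(2,8)=7

Residual capacity of (2,8): 7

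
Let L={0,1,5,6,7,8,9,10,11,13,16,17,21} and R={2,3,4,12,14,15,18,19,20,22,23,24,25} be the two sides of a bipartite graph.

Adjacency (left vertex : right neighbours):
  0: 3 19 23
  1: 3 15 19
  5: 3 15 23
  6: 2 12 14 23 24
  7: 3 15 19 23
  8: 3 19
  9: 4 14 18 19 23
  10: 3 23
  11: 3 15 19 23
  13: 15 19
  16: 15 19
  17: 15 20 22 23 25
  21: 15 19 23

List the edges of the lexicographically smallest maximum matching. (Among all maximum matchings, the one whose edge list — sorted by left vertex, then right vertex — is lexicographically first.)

Lex-smallest maximum matching: {(0,3), (1,15), (5,23), (6,2), (7,19), (9,4), (17,20)}

|M| = 7 (so the lex-smallest maximum matching has 7 edges)
process left vertices in ascending order; for each, take the smallest-labelled available neighbour that still permits 7 edges overall, or leave it unmatched if none does
lex-smallest matching: {0-3, 1-15, 5-23, 6-2, 7-19, 9-4, 17-20}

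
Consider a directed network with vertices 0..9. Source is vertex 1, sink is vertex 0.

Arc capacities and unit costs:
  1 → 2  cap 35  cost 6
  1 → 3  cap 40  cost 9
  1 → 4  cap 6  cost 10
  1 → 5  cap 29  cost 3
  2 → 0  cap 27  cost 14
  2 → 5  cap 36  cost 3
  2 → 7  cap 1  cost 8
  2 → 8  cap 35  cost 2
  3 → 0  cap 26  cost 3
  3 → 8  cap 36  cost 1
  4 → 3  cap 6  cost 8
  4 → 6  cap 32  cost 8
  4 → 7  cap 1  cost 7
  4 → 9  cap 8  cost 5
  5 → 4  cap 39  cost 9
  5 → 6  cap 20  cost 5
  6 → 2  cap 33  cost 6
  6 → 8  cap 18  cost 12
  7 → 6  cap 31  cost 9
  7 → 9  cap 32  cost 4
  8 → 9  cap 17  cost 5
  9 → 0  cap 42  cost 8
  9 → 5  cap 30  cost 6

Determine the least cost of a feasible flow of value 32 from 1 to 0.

shortest-cost path #1: 1→3→0 push 26 @ unit cost 12 (adds 312)
shortest-cost path #2: 1→2→0 push 6 @ unit cost 20 (adds 120)
total cost = 432

Minimum cost for 32 units: 432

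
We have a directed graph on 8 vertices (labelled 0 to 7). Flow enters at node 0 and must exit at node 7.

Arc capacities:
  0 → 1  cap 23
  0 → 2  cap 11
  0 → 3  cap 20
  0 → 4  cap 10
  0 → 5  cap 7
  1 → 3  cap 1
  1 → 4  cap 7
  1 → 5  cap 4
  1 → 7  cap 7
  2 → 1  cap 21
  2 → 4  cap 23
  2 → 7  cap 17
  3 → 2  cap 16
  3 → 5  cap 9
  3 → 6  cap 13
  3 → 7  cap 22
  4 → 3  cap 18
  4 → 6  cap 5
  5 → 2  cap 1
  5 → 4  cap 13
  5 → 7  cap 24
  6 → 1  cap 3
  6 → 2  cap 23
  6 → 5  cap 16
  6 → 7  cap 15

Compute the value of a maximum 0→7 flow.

Maximum flow value: 67

augment #1: 0→1→7 bottleneck 7, total now 7
augment #2: 0→2→7 bottleneck 11, total now 18
augment #3: 0→3→7 bottleneck 20, total now 38
augment #4: 0→5→7 bottleneck 7, total now 45
augment #5: 0→1→3→7 bottleneck 1, total now 46
augment #6: 0→1→5→7 bottleneck 4, total now 50
augment #7: 0→4→3→7 bottleneck 1, total now 51
augment #8: 0→4→6→7 bottleneck 5, total now 56
augment #9: 0→4→3→2→7 bottleneck 4, total now 60
augment #10: 0→1→4→3→2→7 bottleneck 2, total now 62
augment #11: 0→1→4→3→5→7 bottleneck 5, total now 67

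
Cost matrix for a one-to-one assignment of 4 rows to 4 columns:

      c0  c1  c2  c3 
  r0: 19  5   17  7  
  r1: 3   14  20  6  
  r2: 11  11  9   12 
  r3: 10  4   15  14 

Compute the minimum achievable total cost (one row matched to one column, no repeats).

Minimum assignment cost: 23

optimal assignment: row0→col3 (cost 7), row1→col0 (cost 3), row2→col2 (cost 9), row3→col1 (cost 4)
total = 7 + 3 + 9 + 4 = 23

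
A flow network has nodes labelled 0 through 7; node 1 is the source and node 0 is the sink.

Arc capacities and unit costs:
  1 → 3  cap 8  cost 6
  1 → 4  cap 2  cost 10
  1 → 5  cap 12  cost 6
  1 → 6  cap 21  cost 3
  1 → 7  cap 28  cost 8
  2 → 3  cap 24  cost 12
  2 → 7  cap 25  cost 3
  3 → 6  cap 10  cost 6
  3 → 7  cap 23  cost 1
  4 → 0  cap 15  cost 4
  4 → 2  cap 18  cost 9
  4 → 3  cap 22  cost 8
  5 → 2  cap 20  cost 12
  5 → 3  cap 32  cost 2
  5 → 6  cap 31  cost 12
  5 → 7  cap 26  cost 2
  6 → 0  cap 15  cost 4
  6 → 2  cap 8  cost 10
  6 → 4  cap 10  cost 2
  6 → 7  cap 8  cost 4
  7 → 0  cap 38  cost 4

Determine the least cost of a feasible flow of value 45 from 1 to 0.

Minimum cost for 45 units: 439

shortest-cost path #1: 1→6→0 push 15 @ unit cost 7 (adds 105)
shortest-cost path #2: 1→6→4→0 push 6 @ unit cost 9 (adds 54)
shortest-cost path #3: 1→3→7→0 push 8 @ unit cost 11 (adds 88)
shortest-cost path #4: 1→7→0 push 16 @ unit cost 12 (adds 192)
total cost = 439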